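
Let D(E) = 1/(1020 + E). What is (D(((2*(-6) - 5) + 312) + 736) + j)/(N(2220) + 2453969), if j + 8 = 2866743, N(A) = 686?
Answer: 5879673486/5034497405 ≈ 1.1679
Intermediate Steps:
j = 2866735 (j = -8 + 2866743 = 2866735)
(D(((2*(-6) - 5) + 312) + 736) + j)/(N(2220) + 2453969) = (1/(1020 + (((2*(-6) - 5) + 312) + 736)) + 2866735)/(686 + 2453969) = (1/(1020 + (((-12 - 5) + 312) + 736)) + 2866735)/2454655 = (1/(1020 + ((-17 + 312) + 736)) + 2866735)*(1/2454655) = (1/(1020 + (295 + 736)) + 2866735)*(1/2454655) = (1/(1020 + 1031) + 2866735)*(1/2454655) = (1/2051 + 2866735)*(1/2454655) = (5879673486/2051)*(1/2454655) = 5879673486/5034497405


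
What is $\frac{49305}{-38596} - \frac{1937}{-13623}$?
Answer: $- \frac{596921563}{525793308} \approx -1.1353$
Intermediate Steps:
$\frac{49305}{-38596} - \frac{1937}{-13623} = 49305 \left(- \frac{1}{38596}\right) - - \frac{1937}{13623} = - \frac{49305}{38596} + \frac{1937}{13623} = - \frac{596921563}{525793308}$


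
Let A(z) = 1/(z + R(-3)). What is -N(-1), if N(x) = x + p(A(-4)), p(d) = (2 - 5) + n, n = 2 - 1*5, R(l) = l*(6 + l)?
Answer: 7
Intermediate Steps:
A(z) = 1/(-9 + z) (A(z) = 1/(z - 3*(6 - 3)) = 1/(z - 3*3) = 1/(z - 9) = 1/(-9 + z))
n = -3 (n = 2 - 5 = -3)
p(d) = -6 (p(d) = (2 - 5) - 3 = -3 - 3 = -6)
N(x) = -6 + x (N(x) = x - 6 = -6 + x)
-N(-1) = -(-6 - 1) = -1*(-7) = 7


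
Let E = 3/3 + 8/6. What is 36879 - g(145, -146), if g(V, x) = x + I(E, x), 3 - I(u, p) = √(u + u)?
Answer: 37022 + √42/3 ≈ 37024.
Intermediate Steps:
E = 7/3 (E = 3*(⅓) + 8*(⅙) = 1 + 4/3 = 7/3 ≈ 2.3333)
I(u, p) = 3 - √2*√u (I(u, p) = 3 - √(u + u) = 3 - √(2*u) = 3 - √2*√u)
g(V, x) = 3 + x - √42/3 (g(V, x) = x + (3 - √2*√(7/3)) = x + (3 - √2*√21/3) = x + (3 - √42/3) = 3 + x - √42/3)
36879 - g(145, -146) = 36879 - (3 - 146 - √42/3) = 36879 - (-143 - √42/3) = 36879 + (143 + √42/3) = 37022 + √42/3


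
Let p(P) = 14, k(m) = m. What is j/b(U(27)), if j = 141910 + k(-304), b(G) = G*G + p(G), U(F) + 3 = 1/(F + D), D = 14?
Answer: 39673281/6403 ≈ 6196.0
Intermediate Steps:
U(F) = -3 + 1/(14 + F) (U(F) = -3 + 1/(F + 14) = -3 + 1/(14 + F))
b(G) = 14 + G² (b(G) = G*G + 14 = G² + 14 = 14 + G²)
j = 141606 (j = 141910 - 304 = 141606)
j/b(U(27)) = 141606/(14 + ((-41 - 3*27)/(14 + 27))²) = 141606/(14 + ((-41 - 81)/41)²) = 141606/(14 + ((1/41)*(-122))²) = 141606/(14 + (-122/41)²) = 141606/(14 + 14884/1681) = 141606/(38418/1681) = 141606*(1681/38418) = 39673281/6403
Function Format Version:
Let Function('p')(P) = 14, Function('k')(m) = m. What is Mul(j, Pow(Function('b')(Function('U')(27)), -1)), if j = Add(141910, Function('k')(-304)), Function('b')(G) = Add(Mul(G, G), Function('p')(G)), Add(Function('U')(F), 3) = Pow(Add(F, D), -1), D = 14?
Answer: Rational(39673281, 6403) ≈ 6196.0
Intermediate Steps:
Function('U')(F) = Add(-3, Pow(Add(14, F), -1)) (Function('U')(F) = Add(-3, Pow(Add(F, 14), -1)) = Add(-3, Pow(Add(14, F), -1)))
Function('b')(G) = Add(14, Pow(G, 2)) (Function('b')(G) = Add(Mul(G, G), 14) = Add(Pow(G, 2), 14) = Add(14, Pow(G, 2)))
j = 141606 (j = Add(141910, -304) = 141606)
Mul(j, Pow(Function('b')(Function('U')(27)), -1)) = Mul(141606, Pow(Add(14, Pow(Mul(Pow(Add(14, 27), -1), Add(-41, Mul(-3, 27))), 2)), -1)) = Mul(141606, Pow(Add(14, Pow(Mul(Pow(41, -1), Add(-41, -81)), 2)), -1)) = Mul(141606, Pow(Add(14, Pow(Mul(Rational(1, 41), -122), 2)), -1)) = Mul(141606, Pow(Add(14, Pow(Rational(-122, 41), 2)), -1)) = Mul(141606, Pow(Add(14, Rational(14884, 1681)), -1)) = Mul(141606, Pow(Rational(38418, 1681), -1)) = Mul(141606, Rational(1681, 38418)) = Rational(39673281, 6403)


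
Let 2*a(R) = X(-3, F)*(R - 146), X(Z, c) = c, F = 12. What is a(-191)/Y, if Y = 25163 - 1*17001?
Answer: -1011/4081 ≈ -0.24773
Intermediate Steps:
Y = 8162 (Y = 25163 - 17001 = 8162)
a(R) = -876 + 6*R (a(R) = (12*(R - 146))/2 = (12*(-146 + R))/2 = (-1752 + 12*R)/2 = -876 + 6*R)
a(-191)/Y = (-876 + 6*(-191))/8162 = (-876 - 1146)*(1/8162) = -2022*1/8162 = -1011/4081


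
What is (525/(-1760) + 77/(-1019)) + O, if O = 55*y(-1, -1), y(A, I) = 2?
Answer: 39321581/358688 ≈ 109.63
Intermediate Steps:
O = 110 (O = 55*2 = 110)
(525/(-1760) + 77/(-1019)) + O = (525/(-1760) + 77/(-1019)) + 110 = (525*(-1/1760) + 77*(-1/1019)) + 110 = (-105/352 - 77/1019) + 110 = -134099/358688 + 110 = 39321581/358688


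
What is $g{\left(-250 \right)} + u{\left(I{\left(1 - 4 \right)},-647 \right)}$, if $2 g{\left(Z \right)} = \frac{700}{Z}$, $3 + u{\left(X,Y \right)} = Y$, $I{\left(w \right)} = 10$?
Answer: $- \frac{3257}{5} \approx -651.4$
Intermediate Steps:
$u{\left(X,Y \right)} = -3 + Y$
$g{\left(Z \right)} = \frac{350}{Z}$ ($g{\left(Z \right)} = \frac{700 \frac{1}{Z}}{2} = \frac{350}{Z}$)
$g{\left(-250 \right)} + u{\left(I{\left(1 - 4 \right)},-647 \right)} = \frac{350}{-250} - 650 = 350 \left(- \frac{1}{250}\right) - 650 = - \frac{7}{5} - 650 = - \frac{3257}{5}$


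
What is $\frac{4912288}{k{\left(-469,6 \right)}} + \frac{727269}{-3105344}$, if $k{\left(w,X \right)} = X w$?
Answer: $- \frac{7628195301019}{4369219008} \approx -1745.9$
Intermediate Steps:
$\frac{4912288}{k{\left(-469,6 \right)}} + \frac{727269}{-3105344} = \frac{4912288}{6 \left(-469\right)} + \frac{727269}{-3105344} = \frac{4912288}{-2814} + 727269 \left(- \frac{1}{3105344}\right) = 4912288 \left(- \frac{1}{2814}\right) - \frac{727269}{3105344} = - \frac{2456144}{1407} - \frac{727269}{3105344} = - \frac{7628195301019}{4369219008}$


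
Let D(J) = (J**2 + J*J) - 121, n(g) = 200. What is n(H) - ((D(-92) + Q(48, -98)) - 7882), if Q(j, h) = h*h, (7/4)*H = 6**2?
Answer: -18329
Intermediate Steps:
H = 144/7 (H = (4/7)*6**2 = (4/7)*36 = 144/7 ≈ 20.571)
Q(j, h) = h**2
D(J) = -121 + 2*J**2 (D(J) = (J**2 + J**2) - 121 = 2*J**2 - 121 = -121 + 2*J**2)
n(H) - ((D(-92) + Q(48, -98)) - 7882) = 200 - (((-121 + 2*(-92)**2) + (-98)**2) - 7882) = 200 - (((-121 + 2*8464) + 9604) - 7882) = 200 - (((-121 + 16928) + 9604) - 7882) = 200 - ((16807 + 9604) - 7882) = 200 - (26411 - 7882) = 200 - 1*18529 = 200 - 18529 = -18329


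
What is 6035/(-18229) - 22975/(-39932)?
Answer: 177821655/727920428 ≈ 0.24429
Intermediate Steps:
6035/(-18229) - 22975/(-39932) = 6035*(-1/18229) - 22975*(-1/39932) = -6035/18229 + 22975/39932 = 177821655/727920428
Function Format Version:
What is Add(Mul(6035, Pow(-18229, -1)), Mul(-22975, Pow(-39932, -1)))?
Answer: Rational(177821655, 727920428) ≈ 0.24429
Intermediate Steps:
Add(Mul(6035, Pow(-18229, -1)), Mul(-22975, Pow(-39932, -1))) = Add(Mul(6035, Rational(-1, 18229)), Mul(-22975, Rational(-1, 39932))) = Add(Rational(-6035, 18229), Rational(22975, 39932)) = Rational(177821655, 727920428)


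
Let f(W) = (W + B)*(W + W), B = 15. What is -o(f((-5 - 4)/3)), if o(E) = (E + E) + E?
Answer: 216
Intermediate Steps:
f(W) = 2*W*(15 + W) (f(W) = (W + 15)*(W + W) = (15 + W)*(2*W) = 2*W*(15 + W))
o(E) = 3*E (o(E) = 2*E + E = 3*E)
-o(f((-5 - 4)/3)) = -3*2*((-5 - 4)/3)*(15 + (-5 - 4)/3) = -3*2*(-9*⅓)*(15 - 9*⅓) = -3*2*(-3)*(15 - 3) = -3*2*(-3)*12 = -3*(-72) = -1*(-216) = 216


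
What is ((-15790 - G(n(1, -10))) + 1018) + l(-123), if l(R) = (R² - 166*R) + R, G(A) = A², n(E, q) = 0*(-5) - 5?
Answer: 20627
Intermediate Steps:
n(E, q) = -5 (n(E, q) = 0 - 5 = -5)
l(R) = R² - 165*R
((-15790 - G(n(1, -10))) + 1018) + l(-123) = ((-15790 - 1*(-5)²) + 1018) - 123*(-165 - 123) = ((-15790 - 1*25) + 1018) - 123*(-288) = ((-15790 - 25) + 1018) + 35424 = (-15815 + 1018) + 35424 = -14797 + 35424 = 20627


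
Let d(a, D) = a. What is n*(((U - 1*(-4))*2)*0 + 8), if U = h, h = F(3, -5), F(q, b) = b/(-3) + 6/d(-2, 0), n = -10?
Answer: -80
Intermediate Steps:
F(q, b) = -3 - b/3 (F(q, b) = b/(-3) + 6/(-2) = b*(-⅓) + 6*(-½) = -b/3 - 3 = -3 - b/3)
h = -4/3 (h = -3 - ⅓*(-5) = -3 + 5/3 = -4/3 ≈ -1.3333)
U = -4/3 ≈ -1.3333
n*(((U - 1*(-4))*2)*0 + 8) = -10*(((-4/3 - 1*(-4))*2)*0 + 8) = -10*(((-4/3 + 4)*2)*0 + 8) = -10*(((8/3)*2)*0 + 8) = -10*((16/3)*0 + 8) = -10*(0 + 8) = -10*8 = -80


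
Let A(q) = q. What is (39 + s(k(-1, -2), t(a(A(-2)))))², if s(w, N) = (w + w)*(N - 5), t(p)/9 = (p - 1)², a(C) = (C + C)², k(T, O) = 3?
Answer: 147841281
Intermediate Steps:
a(C) = 4*C² (a(C) = (2*C)² = 4*C²)
t(p) = 9*(-1 + p)² (t(p) = 9*(p - 1)² = 9*(-1 + p)²)
s(w, N) = 2*w*(-5 + N) (s(w, N) = (2*w)*(-5 + N) = 2*w*(-5 + N))
(39 + s(k(-1, -2), t(a(A(-2)))))² = (39 + 2*3*(-5 + 9*(-1 + 4*(-2)²)²))² = (39 + 2*3*(-5 + 9*(-1 + 4*4)²))² = (39 + 2*3*(-5 + 9*(-1 + 16)²))² = (39 + 2*3*(-5 + 9*15²))² = (39 + 2*3*(-5 + 9*225))² = (39 + 2*3*(-5 + 2025))² = (39 + 2*3*2020)² = (39 + 12120)² = 12159² = 147841281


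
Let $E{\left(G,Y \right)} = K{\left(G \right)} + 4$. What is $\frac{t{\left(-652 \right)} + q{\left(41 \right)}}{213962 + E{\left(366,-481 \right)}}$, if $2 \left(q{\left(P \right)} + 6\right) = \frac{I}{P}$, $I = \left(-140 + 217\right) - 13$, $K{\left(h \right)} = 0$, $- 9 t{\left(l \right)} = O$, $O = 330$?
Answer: $- \frac{2576}{13158909} \approx -0.00019576$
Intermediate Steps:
$t{\left(l \right)} = - \frac{110}{3}$ ($t{\left(l \right)} = \left(- \frac{1}{9}\right) 330 = - \frac{110}{3}$)
$E{\left(G,Y \right)} = 4$ ($E{\left(G,Y \right)} = 0 + 4 = 4$)
$I = 64$ ($I = 77 - 13 = 64$)
$q{\left(P \right)} = -6 + \frac{32}{P}$ ($q{\left(P \right)} = -6 + \frac{64 \frac{1}{P}}{2} = -6 + \frac{32}{P}$)
$\frac{t{\left(-652 \right)} + q{\left(41 \right)}}{213962 + E{\left(366,-481 \right)}} = \frac{- \frac{110}{3} - \left(6 - \frac{32}{41}\right)}{213962 + 4} = \frac{- \frac{110}{3} + \left(-6 + 32 \cdot \frac{1}{41}\right)}{213966} = \left(- \frac{110}{3} + \left(-6 + \frac{32}{41}\right)\right) \frac{1}{213966} = \left(- \frac{110}{3} - \frac{214}{41}\right) \frac{1}{213966} = \left(- \frac{5152}{123}\right) \frac{1}{213966} = - \frac{2576}{13158909}$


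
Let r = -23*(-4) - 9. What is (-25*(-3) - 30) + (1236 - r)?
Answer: 1198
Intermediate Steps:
r = 83 (r = 92 - 9 = 83)
(-25*(-3) - 30) + (1236 - r) = (-25*(-3) - 30) + (1236 - 1*83) = (75 - 30) + (1236 - 83) = 45 + 1153 = 1198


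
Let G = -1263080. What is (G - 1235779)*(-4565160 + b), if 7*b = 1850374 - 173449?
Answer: 75663438938505/7 ≈ 1.0809e+13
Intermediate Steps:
b = 1676925/7 (b = (1850374 - 173449)/7 = (⅐)*1676925 = 1676925/7 ≈ 2.3956e+5)
(G - 1235779)*(-4565160 + b) = (-1263080 - 1235779)*(-4565160 + 1676925/7) = -2498859*(-30279195/7) = 75663438938505/7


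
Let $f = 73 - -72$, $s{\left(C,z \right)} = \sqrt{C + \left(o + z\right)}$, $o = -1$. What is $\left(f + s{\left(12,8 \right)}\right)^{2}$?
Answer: $\left(145 + \sqrt{19}\right)^{2} \approx 22308.0$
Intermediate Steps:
$s{\left(C,z \right)} = \sqrt{-1 + C + z}$ ($s{\left(C,z \right)} = \sqrt{C + \left(-1 + z\right)} = \sqrt{-1 + C + z}$)
$f = 145$ ($f = 73 + 72 = 145$)
$\left(f + s{\left(12,8 \right)}\right)^{2} = \left(145 + \sqrt{-1 + 12 + 8}\right)^{2} = \left(145 + \sqrt{19}\right)^{2}$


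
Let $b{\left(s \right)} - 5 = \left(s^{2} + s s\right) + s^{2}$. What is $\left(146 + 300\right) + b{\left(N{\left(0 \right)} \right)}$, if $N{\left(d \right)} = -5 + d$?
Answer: $526$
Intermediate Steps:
$b{\left(s \right)} = 5 + 3 s^{2}$ ($b{\left(s \right)} = 5 + \left(\left(s^{2} + s s\right) + s^{2}\right) = 5 + \left(\left(s^{2} + s^{2}\right) + s^{2}\right) = 5 + \left(2 s^{2} + s^{2}\right) = 5 + 3 s^{2}$)
$\left(146 + 300\right) + b{\left(N{\left(0 \right)} \right)} = \left(146 + 300\right) + \left(5 + 3 \left(-5 + 0\right)^{2}\right) = 446 + \left(5 + 3 \left(-5\right)^{2}\right) = 446 + \left(5 + 3 \cdot 25\right) = 446 + \left(5 + 75\right) = 446 + 80 = 526$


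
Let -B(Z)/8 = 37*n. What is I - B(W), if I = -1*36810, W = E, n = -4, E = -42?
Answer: -37994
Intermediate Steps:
W = -42
B(Z) = 1184 (B(Z) = -296*(-4) = -8*(-148) = 1184)
I = -36810
I - B(W) = -36810 - 1*1184 = -36810 - 1184 = -37994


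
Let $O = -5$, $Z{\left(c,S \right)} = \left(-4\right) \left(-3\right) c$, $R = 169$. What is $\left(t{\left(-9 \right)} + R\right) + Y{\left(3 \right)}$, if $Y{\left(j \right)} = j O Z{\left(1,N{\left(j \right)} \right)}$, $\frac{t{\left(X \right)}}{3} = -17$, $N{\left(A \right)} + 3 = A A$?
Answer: $-62$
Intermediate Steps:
$N{\left(A \right)} = -3 + A^{2}$ ($N{\left(A \right)} = -3 + A A = -3 + A^{2}$)
$Z{\left(c,S \right)} = 12 c$
$t{\left(X \right)} = -51$ ($t{\left(X \right)} = 3 \left(-17\right) = -51$)
$Y{\left(j \right)} = - 60 j$ ($Y{\left(j \right)} = j \left(-5\right) 12 \cdot 1 = - 5 j 12 = - 60 j$)
$\left(t{\left(-9 \right)} + R\right) + Y{\left(3 \right)} = \left(-51 + 169\right) - 180 = 118 - 180 = -62$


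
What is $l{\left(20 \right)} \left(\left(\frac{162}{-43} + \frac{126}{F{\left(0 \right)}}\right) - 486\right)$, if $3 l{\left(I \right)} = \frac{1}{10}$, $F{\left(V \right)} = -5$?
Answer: $- \frac{18453}{1075} \approx -17.166$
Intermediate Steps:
$l{\left(I \right)} = \frac{1}{30}$ ($l{\left(I \right)} = \frac{1}{3 \cdot 10} = \frac{1}{3} \cdot \frac{1}{10} = \frac{1}{30}$)
$l{\left(20 \right)} \left(\left(\frac{162}{-43} + \frac{126}{F{\left(0 \right)}}\right) - 486\right) = \frac{\left(\frac{162}{-43} + \frac{126}{-5}\right) - 486}{30} = \frac{\left(162 \left(- \frac{1}{43}\right) + 126 \left(- \frac{1}{5}\right)\right) - 486}{30} = \frac{\left(- \frac{162}{43} - \frac{126}{5}\right) - 486}{30} = \frac{- \frac{6228}{215} - 486}{30} = \frac{1}{30} \left(- \frac{110718}{215}\right) = - \frac{18453}{1075}$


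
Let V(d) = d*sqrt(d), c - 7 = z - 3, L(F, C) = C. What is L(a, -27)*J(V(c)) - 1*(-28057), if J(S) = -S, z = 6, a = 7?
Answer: 28057 + 270*sqrt(10) ≈ 28911.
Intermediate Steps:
c = 10 (c = 7 + (6 - 3) = 7 + 3 = 10)
V(d) = d**(3/2)
L(a, -27)*J(V(c)) - 1*(-28057) = -(-27)*10**(3/2) - 1*(-28057) = -(-27)*10*sqrt(10) + 28057 = -(-270)*sqrt(10) + 28057 = 270*sqrt(10) + 28057 = 28057 + 270*sqrt(10)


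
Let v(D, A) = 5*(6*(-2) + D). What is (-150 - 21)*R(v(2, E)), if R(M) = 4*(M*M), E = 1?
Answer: -1710000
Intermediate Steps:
v(D, A) = -60 + 5*D (v(D, A) = 5*(-12 + D) = -60 + 5*D)
R(M) = 4*M²
(-150 - 21)*R(v(2, E)) = (-150 - 21)*(4*(-60 + 5*2)²) = -684*(-60 + 10)² = -684*(-50)² = -684*2500 = -171*10000 = -1710000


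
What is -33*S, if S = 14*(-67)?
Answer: 30954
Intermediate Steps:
S = -938
-33*S = -33*(-938) = 30954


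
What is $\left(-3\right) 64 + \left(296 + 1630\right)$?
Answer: $1734$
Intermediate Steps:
$\left(-3\right) 64 + \left(296 + 1630\right) = -192 + 1926 = 1734$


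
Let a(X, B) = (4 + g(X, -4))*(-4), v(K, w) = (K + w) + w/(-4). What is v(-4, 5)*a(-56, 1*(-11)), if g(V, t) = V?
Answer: -52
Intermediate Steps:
v(K, w) = K + 3*w/4 (v(K, w) = (K + w) + w*(-1/4) = (K + w) - w/4 = K + 3*w/4)
a(X, B) = -16 - 4*X (a(X, B) = (4 + X)*(-4) = -16 - 4*X)
v(-4, 5)*a(-56, 1*(-11)) = (-4 + (3/4)*5)*(-16 - 4*(-56)) = (-4 + 15/4)*(-16 + 224) = -1/4*208 = -52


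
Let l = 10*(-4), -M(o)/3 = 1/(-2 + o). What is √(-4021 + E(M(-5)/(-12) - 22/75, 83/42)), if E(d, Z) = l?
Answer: I*√4061 ≈ 63.726*I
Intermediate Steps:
M(o) = -3/(-2 + o)
l = -40
E(d, Z) = -40
√(-4021 + E(M(-5)/(-12) - 22/75, 83/42)) = √(-4021 - 40) = √(-4061) = I*√4061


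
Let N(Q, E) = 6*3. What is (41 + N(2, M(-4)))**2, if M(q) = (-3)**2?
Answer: 3481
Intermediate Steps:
M(q) = 9
N(Q, E) = 18
(41 + N(2, M(-4)))**2 = (41 + 18)**2 = 59**2 = 3481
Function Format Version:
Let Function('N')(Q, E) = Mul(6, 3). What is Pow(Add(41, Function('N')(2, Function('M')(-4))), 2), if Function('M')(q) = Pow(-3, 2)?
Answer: 3481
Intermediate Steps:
Function('M')(q) = 9
Function('N')(Q, E) = 18
Pow(Add(41, Function('N')(2, Function('M')(-4))), 2) = Pow(Add(41, 18), 2) = Pow(59, 2) = 3481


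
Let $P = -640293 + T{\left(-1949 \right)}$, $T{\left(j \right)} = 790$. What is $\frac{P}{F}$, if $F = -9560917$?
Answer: $\frac{639503}{9560917} \approx 0.066887$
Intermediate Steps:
$P = -639503$ ($P = -640293 + 790 = -639503$)
$\frac{P}{F} = - \frac{639503}{-9560917} = \left(-639503\right) \left(- \frac{1}{9560917}\right) = \frac{639503}{9560917}$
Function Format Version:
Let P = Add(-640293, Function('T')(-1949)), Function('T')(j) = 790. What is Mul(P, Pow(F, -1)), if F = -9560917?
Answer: Rational(639503, 9560917) ≈ 0.066887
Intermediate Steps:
P = -639503 (P = Add(-640293, 790) = -639503)
Mul(P, Pow(F, -1)) = Mul(-639503, Pow(-9560917, -1)) = Mul(-639503, Rational(-1, 9560917)) = Rational(639503, 9560917)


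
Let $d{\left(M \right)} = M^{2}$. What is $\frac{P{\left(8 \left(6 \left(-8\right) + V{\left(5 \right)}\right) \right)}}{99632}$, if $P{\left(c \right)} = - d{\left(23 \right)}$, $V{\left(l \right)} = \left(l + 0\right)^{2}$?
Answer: $- \frac{529}{99632} \approx -0.0053095$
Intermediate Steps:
$V{\left(l \right)} = l^{2}$
$P{\left(c \right)} = -529$ ($P{\left(c \right)} = - 23^{2} = \left(-1\right) 529 = -529$)
$\frac{P{\left(8 \left(6 \left(-8\right) + V{\left(5 \right)}\right) \right)}}{99632} = - \frac{529}{99632}$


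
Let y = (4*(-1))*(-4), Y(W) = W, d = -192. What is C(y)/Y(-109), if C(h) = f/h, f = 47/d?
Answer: 47/334848 ≈ 0.00014036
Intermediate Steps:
y = 16 (y = -4*(-4) = 16)
f = -47/192 (f = 47/(-192) = 47*(-1/192) = -47/192 ≈ -0.24479)
C(h) = -47/(192*h)
C(y)/Y(-109) = -47/192/16/(-109) = -47/192*1/16*(-1/109) = -47/3072*(-1/109) = 47/334848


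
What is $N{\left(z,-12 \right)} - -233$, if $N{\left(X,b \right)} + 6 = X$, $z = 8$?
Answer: $235$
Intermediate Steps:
$N{\left(X,b \right)} = -6 + X$
$N{\left(z,-12 \right)} - -233 = \left(-6 + 8\right) - -233 = 2 + 233 = 235$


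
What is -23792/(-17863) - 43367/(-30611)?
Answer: 1502961633/546804293 ≈ 2.7486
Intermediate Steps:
-23792/(-17863) - 43367/(-30611) = -23792*(-1/17863) - 43367*(-1/30611) = 23792/17863 + 43367/30611 = 1502961633/546804293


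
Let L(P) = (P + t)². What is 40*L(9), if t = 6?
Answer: 9000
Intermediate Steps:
L(P) = (6 + P)² (L(P) = (P + 6)² = (6 + P)²)
40*L(9) = 40*(6 + 9)² = 40*15² = 40*225 = 9000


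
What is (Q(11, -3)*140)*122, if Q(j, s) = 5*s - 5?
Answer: -341600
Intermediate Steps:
Q(j, s) = -5 + 5*s
(Q(11, -3)*140)*122 = ((-5 + 5*(-3))*140)*122 = ((-5 - 15)*140)*122 = -20*140*122 = -2800*122 = -341600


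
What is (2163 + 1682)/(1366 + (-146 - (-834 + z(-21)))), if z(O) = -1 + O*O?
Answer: 3845/1614 ≈ 2.3823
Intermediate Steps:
z(O) = -1 + O**2
(2163 + 1682)/(1366 + (-146 - (-834 + z(-21)))) = (2163 + 1682)/(1366 + (-146 - (-834 + (-1 + (-21)**2)))) = 3845/(1366 + (-146 - (-834 + (-1 + 441)))) = 3845/(1366 + (-146 - (-834 + 440))) = 3845/(1366 + (-146 - 1*(-394))) = 3845/(1366 + (-146 + 394)) = 3845/(1366 + 248) = 3845/1614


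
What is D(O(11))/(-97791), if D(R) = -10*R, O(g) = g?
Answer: 110/97791 ≈ 0.0011248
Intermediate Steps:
D(O(11))/(-97791) = -10*11/(-97791) = -110*(-1/97791) = 110/97791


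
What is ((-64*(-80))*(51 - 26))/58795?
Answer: 25600/11759 ≈ 2.1771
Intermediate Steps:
((-64*(-80))*(51 - 26))/58795 = (5120*25)*(1/58795) = 128000*(1/58795) = 25600/11759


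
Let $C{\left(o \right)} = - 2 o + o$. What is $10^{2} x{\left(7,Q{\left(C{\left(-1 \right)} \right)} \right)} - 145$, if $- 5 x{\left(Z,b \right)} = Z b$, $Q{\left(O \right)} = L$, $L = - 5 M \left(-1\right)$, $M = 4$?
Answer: $-2945$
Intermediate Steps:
$C{\left(o \right)} = - o$
$L = 20$ ($L = \left(-5\right) 4 \left(-1\right) = \left(-20\right) \left(-1\right) = 20$)
$Q{\left(O \right)} = 20$
$x{\left(Z,b \right)} = - \frac{Z b}{5}$
$10^{2} x{\left(7,Q{\left(C{\left(-1 \right)} \right)} \right)} - 145 = 10^{2} \left(\left(- \frac{1}{5}\right) 7 \cdot 20\right) - 145 = 100 \left(-28\right) - 145 = -2800 - 145 = -2945$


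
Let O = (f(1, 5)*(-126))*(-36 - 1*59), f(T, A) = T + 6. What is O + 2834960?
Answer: 2918750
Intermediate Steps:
f(T, A) = 6 + T
O = 83790 (O = ((6 + 1)*(-126))*(-36 - 1*59) = (7*(-126))*(-36 - 59) = -882*(-95) = 83790)
O + 2834960 = 83790 + 2834960 = 2918750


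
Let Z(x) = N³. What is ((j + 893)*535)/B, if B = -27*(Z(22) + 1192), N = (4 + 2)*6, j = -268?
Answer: -334375/1291896 ≈ -0.25882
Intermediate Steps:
N = 36 (N = 6*6 = 36)
Z(x) = 46656 (Z(x) = 36³ = 46656)
B = -1291896 (B = -27*(46656 + 1192) = -27*47848 = -1291896)
((j + 893)*535)/B = ((-268 + 893)*535)/(-1291896) = (625*535)*(-1/1291896) = 334375*(-1/1291896) = -334375/1291896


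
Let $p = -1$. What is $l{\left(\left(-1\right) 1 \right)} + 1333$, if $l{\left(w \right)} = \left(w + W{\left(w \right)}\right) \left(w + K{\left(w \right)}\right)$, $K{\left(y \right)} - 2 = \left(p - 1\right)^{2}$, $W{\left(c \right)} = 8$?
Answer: $1368$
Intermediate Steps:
$K{\left(y \right)} = 6$ ($K{\left(y \right)} = 2 + \left(-1 - 1\right)^{2} = 2 + \left(-2\right)^{2} = 2 + 4 = 6$)
$l{\left(w \right)} = \left(6 + w\right) \left(8 + w\right)$ ($l{\left(w \right)} = \left(w + 8\right) \left(w + 6\right) = \left(8 + w\right) \left(6 + w\right) = \left(6 + w\right) \left(8 + w\right)$)
$l{\left(\left(-1\right) 1 \right)} + 1333 = \left(48 + \left(\left(-1\right) 1\right)^{2} + 14 \left(\left(-1\right) 1\right)\right) + 1333 = \left(48 + \left(-1\right)^{2} + 14 \left(-1\right)\right) + 1333 = \left(48 + 1 - 14\right) + 1333 = 35 + 1333 = 1368$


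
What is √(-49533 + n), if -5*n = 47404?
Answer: 17*I*√5105/5 ≈ 242.93*I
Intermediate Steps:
n = -47404/5 (n = -⅕*47404 = -47404/5 ≈ -9480.8)
√(-49533 + n) = √(-49533 - 47404/5) = √(-295069/5) = 17*I*√5105/5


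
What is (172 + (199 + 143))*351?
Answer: 180414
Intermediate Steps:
(172 + (199 + 143))*351 = (172 + 342)*351 = 514*351 = 180414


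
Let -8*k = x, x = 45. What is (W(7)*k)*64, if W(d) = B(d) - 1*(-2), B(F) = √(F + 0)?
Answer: -720 - 360*√7 ≈ -1672.5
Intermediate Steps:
B(F) = √F
W(d) = 2 + √d (W(d) = √d - 1*(-2) = √d + 2 = 2 + √d)
k = -45/8 (k = -⅛*45 = -45/8 ≈ -5.6250)
(W(7)*k)*64 = ((2 + √7)*(-45/8))*64 = (-45/4 - 45*√7/8)*64 = -720 - 360*√7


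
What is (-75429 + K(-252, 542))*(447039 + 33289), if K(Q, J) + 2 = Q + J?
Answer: -36092326248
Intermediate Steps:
K(Q, J) = -2 + J + Q (K(Q, J) = -2 + (Q + J) = -2 + (J + Q) = -2 + J + Q)
(-75429 + K(-252, 542))*(447039 + 33289) = (-75429 + (-2 + 542 - 252))*(447039 + 33289) = (-75429 + 288)*480328 = -75141*480328 = -36092326248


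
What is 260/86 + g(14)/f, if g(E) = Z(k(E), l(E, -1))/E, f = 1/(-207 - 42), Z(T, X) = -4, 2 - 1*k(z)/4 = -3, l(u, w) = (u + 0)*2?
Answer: 22324/301 ≈ 74.166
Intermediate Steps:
l(u, w) = 2*u (l(u, w) = u*2 = 2*u)
k(z) = 20 (k(z) = 8 - 4*(-3) = 8 + 12 = 20)
f = -1/249 (f = 1/(-249) = -1/249 ≈ -0.0040161)
g(E) = -4/E
260/86 + g(14)/f = 260/86 + (-4/14)/(-1/249) = 260*(1/86) - 4*1/14*(-249) = 130/43 - 2/7*(-249) = 130/43 + 498/7 = 22324/301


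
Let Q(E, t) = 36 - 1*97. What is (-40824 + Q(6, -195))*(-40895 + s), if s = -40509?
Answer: 3328202540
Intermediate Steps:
Q(E, t) = -61 (Q(E, t) = 36 - 97 = -61)
(-40824 + Q(6, -195))*(-40895 + s) = (-40824 - 61)*(-40895 - 40509) = -40885*(-81404) = 3328202540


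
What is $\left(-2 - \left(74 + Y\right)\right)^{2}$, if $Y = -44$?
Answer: $1024$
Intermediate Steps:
$\left(-2 - \left(74 + Y\right)\right)^{2} = \left(-2 - 30\right)^{2} = \left(-32\right)^{2} = 1024$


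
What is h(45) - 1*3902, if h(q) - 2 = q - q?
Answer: -3900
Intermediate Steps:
h(q) = 2 (h(q) = 2 + (q - q) = 2 + 0 = 2)
h(45) - 1*3902 = 2 - 1*3902 = 2 - 3902 = -3900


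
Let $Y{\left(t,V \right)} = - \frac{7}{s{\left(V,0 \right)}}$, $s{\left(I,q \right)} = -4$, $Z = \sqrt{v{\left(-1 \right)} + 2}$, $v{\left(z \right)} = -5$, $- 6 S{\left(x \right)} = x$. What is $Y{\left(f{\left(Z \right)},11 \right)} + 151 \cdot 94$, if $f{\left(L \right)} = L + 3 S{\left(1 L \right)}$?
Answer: $\frac{56783}{4} \approx 14196.0$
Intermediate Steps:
$S{\left(x \right)} = - \frac{x}{6}$
$Z = i \sqrt{3}$ ($Z = \sqrt{-5 + 2} = \sqrt{-3} = i \sqrt{3} \approx 1.732 i$)
$f{\left(L \right)} = \frac{L}{2}$ ($f{\left(L \right)} = L + 3 \left(- \frac{1 L}{6}\right) = L + 3 \left(- \frac{L}{6}\right) = L - \frac{L}{2} = \frac{L}{2}$)
$Y{\left(t,V \right)} = \frac{7}{4}$ ($Y{\left(t,V \right)} = - \frac{7}{-4} = \left(-7\right) \left(- \frac{1}{4}\right) = \frac{7}{4}$)
$Y{\left(f{\left(Z \right)},11 \right)} + 151 \cdot 94 = \frac{7}{4} + 151 \cdot 94 = \frac{7}{4} + 14194 = \frac{56783}{4}$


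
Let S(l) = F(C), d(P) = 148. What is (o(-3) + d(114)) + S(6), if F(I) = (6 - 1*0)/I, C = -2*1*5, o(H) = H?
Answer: 722/5 ≈ 144.40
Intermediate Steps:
C = -10 (C = -2*5 = -10)
F(I) = 6/I (F(I) = (6 + 0)/I = 6/I)
S(l) = -3/5 (S(l) = 6/(-10) = 6*(-1/10) = -3/5)
(o(-3) + d(114)) + S(6) = (-3 + 148) - 3/5 = 145 - 3/5 = 722/5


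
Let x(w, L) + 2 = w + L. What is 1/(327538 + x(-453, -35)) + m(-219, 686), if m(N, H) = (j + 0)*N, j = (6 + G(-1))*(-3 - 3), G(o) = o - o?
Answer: 2578446433/327048 ≈ 7884.0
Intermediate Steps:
G(o) = 0
x(w, L) = -2 + L + w (x(w, L) = -2 + (w + L) = -2 + (L + w) = -2 + L + w)
j = -36 (j = (6 + 0)*(-3 - 3) = 6*(-6) = -36)
m(N, H) = -36*N (m(N, H) = (-36 + 0)*N = -36*N)
1/(327538 + x(-453, -35)) + m(-219, 686) = 1/(327538 + (-2 - 35 - 453)) - 36*(-219) = 1/(327538 - 490) + 7884 = 1/327048 + 7884 = 2578446433/327048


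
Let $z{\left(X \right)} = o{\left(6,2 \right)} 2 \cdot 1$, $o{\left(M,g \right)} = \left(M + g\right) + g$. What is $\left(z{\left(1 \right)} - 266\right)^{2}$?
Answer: $60516$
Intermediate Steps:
$o{\left(M,g \right)} = M + 2 g$
$z{\left(X \right)} = 20$ ($z{\left(X \right)} = \left(6 + 2 \cdot 2\right) 2 \cdot 1 = \left(6 + 4\right) 2 \cdot 1 = 10 \cdot 2 \cdot 1 = 20 \cdot 1 = 20$)
$\left(z{\left(1 \right)} - 266\right)^{2} = \left(20 - 266\right)^{2} = \left(-246\right)^{2} = 60516$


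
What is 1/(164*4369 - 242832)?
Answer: 1/473684 ≈ 2.1111e-6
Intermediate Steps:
1/(164*4369 - 242832) = 1/(716516 - 242832) = 1/473684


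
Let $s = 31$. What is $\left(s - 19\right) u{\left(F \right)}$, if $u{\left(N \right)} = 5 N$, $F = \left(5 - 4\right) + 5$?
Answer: $360$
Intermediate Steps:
$F = 6$ ($F = 1 + 5 = 6$)
$\left(s - 19\right) u{\left(F \right)} = \left(31 - 19\right) 5 \cdot 6 = 12 \cdot 30 = 360$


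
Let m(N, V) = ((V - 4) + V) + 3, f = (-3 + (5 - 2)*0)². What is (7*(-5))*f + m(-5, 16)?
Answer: -284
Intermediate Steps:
f = 9 (f = (-3 + 3*0)² = (-3 + 0)² = (-3)² = 9)
m(N, V) = -1 + 2*V (m(N, V) = ((-4 + V) + V) + 3 = (-4 + 2*V) + 3 = -1 + 2*V)
(7*(-5))*f + m(-5, 16) = (7*(-5))*9 + (-1 + 2*16) = -35*9 + (-1 + 32) = -315 + 31 = -284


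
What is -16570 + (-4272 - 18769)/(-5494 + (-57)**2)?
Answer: -37176609/2245 ≈ -16560.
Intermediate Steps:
-16570 + (-4272 - 18769)/(-5494 + (-57)**2) = -16570 - 23041/(-5494 + 3249) = -16570 - 23041/(-2245) = -16570 - 23041*(-1/2245) = -16570 + 23041/2245 = -37176609/2245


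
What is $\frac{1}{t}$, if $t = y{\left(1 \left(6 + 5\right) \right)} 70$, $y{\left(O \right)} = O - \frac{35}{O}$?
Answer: $\frac{11}{6020} \approx 0.0018272$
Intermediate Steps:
$y{\left(O \right)} = O - \frac{35}{O}$
$t = \frac{6020}{11}$ ($t = \left(1 \left(6 + 5\right) - \frac{35}{1 \left(6 + 5\right)}\right) 70 = \left(1 \cdot 11 - \frac{35}{1 \cdot 11}\right) 70 = \left(11 - \frac{35}{11}\right) 70 = \frac{86}{11} \cdot 70 = \frac{6020}{11} \approx 547.27$)
$\frac{1}{t} = \frac{1}{\frac{6020}{11}} = \frac{11}{6020}$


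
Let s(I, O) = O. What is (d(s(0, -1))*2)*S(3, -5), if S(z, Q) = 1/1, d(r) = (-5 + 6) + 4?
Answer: 10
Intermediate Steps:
d(r) = 5 (d(r) = 1 + 4 = 5)
S(z, Q) = 1
(d(s(0, -1))*2)*S(3, -5) = (5*2)*1 = 10*1 = 10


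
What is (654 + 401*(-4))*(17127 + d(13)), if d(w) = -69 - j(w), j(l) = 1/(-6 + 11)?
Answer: -16204910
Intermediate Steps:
j(l) = ⅕ (j(l) = 1/5 = ⅕)
d(w) = -346/5 (d(w) = -69 - 1*⅕ = -69 - ⅕ = -346/5)
(654 + 401*(-4))*(17127 + d(13)) = (654 + 401*(-4))*(17127 - 346/5) = (654 - 1604)*(85289/5) = -950*85289/5 = -16204910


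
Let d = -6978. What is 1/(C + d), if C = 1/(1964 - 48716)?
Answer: -46752/326235457 ≈ -0.00014331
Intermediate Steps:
C = -1/46752 (C = 1/(-46752) = -1/46752 ≈ -2.1389e-5)
1/(C + d) = 1/(-1/46752 - 6978) = 1/(-326235457/46752) = -46752/326235457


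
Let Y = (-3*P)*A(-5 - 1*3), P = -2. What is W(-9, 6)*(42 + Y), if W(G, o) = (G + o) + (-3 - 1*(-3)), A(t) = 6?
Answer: -234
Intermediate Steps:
Y = 36 (Y = -3*(-2)*6 = 6*6 = 36)
W(G, o) = G + o (W(G, o) = (G + o) + (-3 + 3) = (G + o) + 0 = G + o)
W(-9, 6)*(42 + Y) = (-9 + 6)*(42 + 36) = -3*78 = -234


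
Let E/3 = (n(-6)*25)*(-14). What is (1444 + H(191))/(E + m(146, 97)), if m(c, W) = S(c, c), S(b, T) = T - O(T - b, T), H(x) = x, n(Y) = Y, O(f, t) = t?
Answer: 109/420 ≈ 0.25952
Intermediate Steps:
S(b, T) = 0 (S(b, T) = T - T = 0)
E = 6300 (E = 3*(-6*25*(-14)) = 3*(-150*(-14)) = 3*2100 = 6300)
m(c, W) = 0
(1444 + H(191))/(E + m(146, 97)) = (1444 + 191)/(6300 + 0) = 1635/6300 = 1635*(1/6300) = 109/420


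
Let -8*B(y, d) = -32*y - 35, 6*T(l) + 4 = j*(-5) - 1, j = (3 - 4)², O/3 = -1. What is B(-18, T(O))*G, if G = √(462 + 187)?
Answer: -541*√649/8 ≈ -1722.8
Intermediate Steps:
O = -3 (O = 3*(-1) = -3)
j = 1 (j = (-1)² = 1)
T(l) = -5/3 (T(l) = -⅔ + (1*(-5) - 1)/6 = -⅔ + (-5 - 1)/6 = -⅔ + (⅙)*(-6) = -⅔ - 1 = -5/3)
B(y, d) = 35/8 + 4*y (B(y, d) = -(-32*y - 35)/8 = -(-35 - 32*y)/8 = 35/8 + 4*y)
G = √649 ≈ 25.475
B(-18, T(O))*G = (35/8 + 4*(-18))*√649 = (35/8 - 72)*√649 = -541*√649/8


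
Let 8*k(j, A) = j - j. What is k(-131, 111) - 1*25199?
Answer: -25199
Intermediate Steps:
k(j, A) = 0 (k(j, A) = (j - j)/8 = (⅛)*0 = 0)
k(-131, 111) - 1*25199 = 0 - 1*25199 = 0 - 25199 = -25199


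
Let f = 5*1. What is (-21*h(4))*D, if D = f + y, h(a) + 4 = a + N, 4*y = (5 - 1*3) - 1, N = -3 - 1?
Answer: 441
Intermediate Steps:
N = -4
y = 1/4 (y = ((5 - 1*3) - 1)/4 = ((5 - 3) - 1)/4 = (2 - 1)/4 = (1/4)*1 = 1/4 ≈ 0.25000)
f = 5
h(a) = -8 + a (h(a) = -4 + (a - 4) = -4 + (-4 + a) = -8 + a)
D = 21/4 (D = 5 + 1/4 = 21/4 ≈ 5.2500)
(-21*h(4))*D = -21*(-8 + 4)*(21/4) = -21*(-4)*(21/4) = 84*(21/4) = 441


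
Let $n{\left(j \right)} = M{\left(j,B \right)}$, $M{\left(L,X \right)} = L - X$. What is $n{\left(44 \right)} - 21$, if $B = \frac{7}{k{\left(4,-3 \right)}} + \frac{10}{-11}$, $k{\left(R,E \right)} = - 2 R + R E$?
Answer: $\frac{5337}{220} \approx 24.259$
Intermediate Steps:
$k{\left(R,E \right)} = - 2 R + E R$
$B = - \frac{277}{220}$ ($B = \frac{7}{4 \left(-2 - 3\right)} + \frac{10}{-11} = \frac{7}{4 \left(-5\right)} + 10 \left(- \frac{1}{11}\right) = \frac{7}{-20} - \frac{10}{11} = 7 \left(- \frac{1}{20}\right) - \frac{10}{11} = - \frac{7}{20} - \frac{10}{11} = - \frac{277}{220} \approx -1.2591$)
$n{\left(j \right)} = \frac{277}{220} + j$ ($n{\left(j \right)} = j - - \frac{277}{220} = j + \frac{277}{220} = \frac{277}{220} + j$)
$n{\left(44 \right)} - 21 = \left(\frac{277}{220} + 44\right) - 21 = \frac{9957}{220} - 21 = \frac{5337}{220}$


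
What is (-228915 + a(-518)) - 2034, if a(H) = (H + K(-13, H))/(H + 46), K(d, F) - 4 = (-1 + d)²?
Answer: -54503805/236 ≈ -2.3095e+5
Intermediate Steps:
K(d, F) = 4 + (-1 + d)²
a(H) = (200 + H)/(46 + H) (a(H) = (H + (4 + (-1 - 13)²))/(H + 46) = (H + (4 + (-14)²))/(46 + H) = (H + (4 + 196))/(46 + H) = (H + 200)/(46 + H) = (200 + H)/(46 + H))
(-228915 + a(-518)) - 2034 = (-228915 + (200 - 518)/(46 - 518)) - 2034 = (-228915 - 318/(-472)) - 2034 = (-228915 - 1/472*(-318)) - 2034 = (-228915 + 159/236) - 2034 = -54023781/236 - 2034 = -54503805/236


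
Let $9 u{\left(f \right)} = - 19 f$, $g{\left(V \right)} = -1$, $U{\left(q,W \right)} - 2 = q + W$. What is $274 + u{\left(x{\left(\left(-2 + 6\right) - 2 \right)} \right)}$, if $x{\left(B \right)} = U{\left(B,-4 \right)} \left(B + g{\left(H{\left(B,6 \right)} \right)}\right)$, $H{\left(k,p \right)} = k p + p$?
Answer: $274$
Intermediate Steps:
$U{\left(q,W \right)} = 2 + W + q$ ($U{\left(q,W \right)} = 2 + \left(q + W\right) = 2 + \left(W + q\right) = 2 + W + q$)
$H{\left(k,p \right)} = p + k p$
$x{\left(B \right)} = \left(-1 + B\right) \left(-2 + B\right)$ ($x{\left(B \right)} = \left(2 - 4 + B\right) \left(B - 1\right) = \left(-2 + B\right) \left(-1 + B\right) = \left(-1 + B\right) \left(-2 + B\right)$)
$u{\left(f \right)} = - \frac{19 f}{9}$ ($u{\left(f \right)} = \frac{\left(-19\right) f}{9} = - \frac{19 f}{9}$)
$274 + u{\left(x{\left(\left(-2 + 6\right) - 2 \right)} \right)} = 274 - \frac{19 \left(-1 + \left(\left(-2 + 6\right) - 2\right)\right) \left(-2 + \left(\left(-2 + 6\right) - 2\right)\right)}{9} = 274 - \frac{19 \left(-1 + \left(4 - 2\right)\right) \left(-2 + \left(4 - 2\right)\right)}{9} = 274 - \frac{19 \left(-1 + 2\right) \left(-2 + 2\right)}{9} = 274 - \frac{19 \cdot 1 \cdot 0}{9} = 274 - 0 = 274 + 0 = 274$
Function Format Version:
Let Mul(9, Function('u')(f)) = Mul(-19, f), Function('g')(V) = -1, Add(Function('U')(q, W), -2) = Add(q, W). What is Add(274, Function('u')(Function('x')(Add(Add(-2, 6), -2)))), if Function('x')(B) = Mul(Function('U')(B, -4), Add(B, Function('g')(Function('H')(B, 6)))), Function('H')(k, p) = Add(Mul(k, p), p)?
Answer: 274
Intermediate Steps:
Function('U')(q, W) = Add(2, W, q) (Function('U')(q, W) = Add(2, Add(q, W)) = Add(2, Add(W, q)) = Add(2, W, q))
Function('H')(k, p) = Add(p, Mul(k, p))
Function('x')(B) = Mul(Add(-1, B), Add(-2, B)) (Function('x')(B) = Mul(Add(2, -4, B), Add(B, -1)) = Mul(Add(-2, B), Add(-1, B)) = Mul(Add(-1, B), Add(-2, B)))
Function('u')(f) = Mul(Rational(-19, 9), f) (Function('u')(f) = Mul(Rational(1, 9), Mul(-19, f)) = Mul(Rational(-19, 9), f))
Add(274, Function('u')(Function('x')(Add(Add(-2, 6), -2)))) = Add(274, Mul(Rational(-19, 9), Mul(Add(-1, Add(Add(-2, 6), -2)), Add(-2, Add(Add(-2, 6), -2))))) = Add(274, Mul(Rational(-19, 9), Mul(Add(-1, Add(4, -2)), Add(-2, Add(4, -2))))) = Add(274, Mul(Rational(-19, 9), Mul(Add(-1, 2), Add(-2, 2)))) = Add(274, Mul(Rational(-19, 9), Mul(1, 0))) = Add(274, Mul(Rational(-19, 9), 0)) = Add(274, 0) = 274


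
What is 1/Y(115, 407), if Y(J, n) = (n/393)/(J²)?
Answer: 5197425/407 ≈ 12770.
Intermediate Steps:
Y(J, n) = n/(393*J²) (Y(J, n) = (n*(1/393))/J² = (n/393)/J² = n/(393*J²))
1/Y(115, 407) = 1/((1/393)*407/115²) = 1/((1/393)*407*(1/13225)) = 1/(407/5197425) = 5197425/407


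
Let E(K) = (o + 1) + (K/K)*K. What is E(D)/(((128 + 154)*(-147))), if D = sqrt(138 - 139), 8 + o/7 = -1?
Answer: 31/20727 - I/41454 ≈ 0.0014956 - 2.4123e-5*I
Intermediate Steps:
o = -63 (o = -56 + 7*(-1) = -56 - 7 = -63)
D = I (D = sqrt(-1) = I ≈ 1.0*I)
E(K) = -62 + K (E(K) = (-63 + 1) + (K/K)*K = -62 + 1*K = -62 + K)
E(D)/(((128 + 154)*(-147))) = (-62 + I)/(((128 + 154)*(-147))) = (-62 + I)/((282*(-147))) = (-62 + I)/(-41454) = (-62 + I)*(-1/41454) = 31/20727 - I/41454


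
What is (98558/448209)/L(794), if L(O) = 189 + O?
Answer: 98558/440589447 ≈ 0.00022370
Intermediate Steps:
(98558/448209)/L(794) = (98558/448209)/(189 + 794) = (98558*(1/448209))/983 = (98558/448209)*(1/983) = 98558/440589447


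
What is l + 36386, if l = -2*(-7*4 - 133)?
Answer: 36708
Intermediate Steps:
l = 322 (l = -2*(-28 - 133) = -2*(-161) = 322)
l + 36386 = 322 + 36386 = 36708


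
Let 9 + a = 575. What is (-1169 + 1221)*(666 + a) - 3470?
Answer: 60594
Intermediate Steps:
a = 566 (a = -9 + 575 = 566)
(-1169 + 1221)*(666 + a) - 3470 = (-1169 + 1221)*(666 + 566) - 3470 = 52*1232 - 3470 = 64064 - 3470 = 60594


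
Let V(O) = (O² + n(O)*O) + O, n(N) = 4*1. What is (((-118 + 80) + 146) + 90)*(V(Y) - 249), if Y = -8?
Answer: -44550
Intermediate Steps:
n(N) = 4
V(O) = O² + 5*O (V(O) = (O² + 4*O) + O = O² + 5*O)
(((-118 + 80) + 146) + 90)*(V(Y) - 249) = (((-118 + 80) + 146) + 90)*(-8*(5 - 8) - 249) = ((-38 + 146) + 90)*(-8*(-3) - 249) = (108 + 90)*(24 - 249) = 198*(-225) = -44550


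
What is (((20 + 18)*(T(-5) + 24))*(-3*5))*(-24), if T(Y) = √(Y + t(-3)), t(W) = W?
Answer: 328320 + 27360*I*√2 ≈ 3.2832e+5 + 38693.0*I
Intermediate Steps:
T(Y) = √(-3 + Y) (T(Y) = √(Y - 3) = √(-3 + Y))
(((20 + 18)*(T(-5) + 24))*(-3*5))*(-24) = (((20 + 18)*(√(-3 - 5) + 24))*(-3*5))*(-24) = ((38*(√(-8) + 24))*(-15))*(-24) = ((38*(2*I*√2 + 24))*(-15))*(-24) = ((38*(24 + 2*I*√2))*(-15))*(-24) = ((912 + 76*I*√2)*(-15))*(-24) = (-13680 - 1140*I*√2)*(-24) = 328320 + 27360*I*√2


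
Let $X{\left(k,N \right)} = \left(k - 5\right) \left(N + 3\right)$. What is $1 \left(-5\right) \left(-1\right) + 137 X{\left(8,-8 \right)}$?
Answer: $-2050$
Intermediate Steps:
$X{\left(k,N \right)} = \left(-5 + k\right) \left(3 + N\right)$
$1 \left(-5\right) \left(-1\right) + 137 X{\left(8,-8 \right)} = 1 \left(-5\right) \left(-1\right) + 137 \left(-15 - -40 + 3 \cdot 8 - 64\right) = \left(-5\right) \left(-1\right) + 137 \left(-15 + 40 + 24 - 64\right) = 5 + 137 \left(-15\right) = 5 - 2055 = -2050$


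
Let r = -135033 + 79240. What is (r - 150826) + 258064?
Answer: 51445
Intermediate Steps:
r = -55793
(r - 150826) + 258064 = (-55793 - 150826) + 258064 = -206619 + 258064 = 51445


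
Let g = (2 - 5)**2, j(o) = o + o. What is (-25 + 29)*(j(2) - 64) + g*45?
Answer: 165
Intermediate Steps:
j(o) = 2*o
g = 9 (g = (-3)**2 = 9)
(-25 + 29)*(j(2) - 64) + g*45 = (-25 + 29)*(2*2 - 64) + 9*45 = 4*(4 - 64) + 405 = 4*(-60) + 405 = -240 + 405 = 165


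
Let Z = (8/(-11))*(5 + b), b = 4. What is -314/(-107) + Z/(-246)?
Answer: 142898/48257 ≈ 2.9612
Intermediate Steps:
Z = -72/11 (Z = (8/(-11))*(5 + 4) = (8*(-1/11))*9 = -8/11*9 = -72/11 ≈ -6.5455)
-314/(-107) + Z/(-246) = -314/(-107) - 72/11/(-246) = -314*(-1/107) - 72/11*(-1/246) = 314/107 + 12/451 = 142898/48257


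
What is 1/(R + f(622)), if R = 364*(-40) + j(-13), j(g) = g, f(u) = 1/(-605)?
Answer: -605/8816666 ≈ -6.8620e-5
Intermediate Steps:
f(u) = -1/605
R = -14573 (R = 364*(-40) - 13 = -14560 - 13 = -14573)
1/(R + f(622)) = 1/(-14573 - 1/605) = 1/(-8816666/605) = -605/8816666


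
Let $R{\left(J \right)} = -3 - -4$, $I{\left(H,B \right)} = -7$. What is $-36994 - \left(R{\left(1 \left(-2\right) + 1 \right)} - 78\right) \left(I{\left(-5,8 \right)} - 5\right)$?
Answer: $-37918$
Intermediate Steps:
$R{\left(J \right)} = 1$ ($R{\left(J \right)} = -3 + 4 = 1$)
$-36994 - \left(R{\left(1 \left(-2\right) + 1 \right)} - 78\right) \left(I{\left(-5,8 \right)} - 5\right) = -36994 - \left(1 - 78\right) \left(-7 - 5\right) = -36994 - - 77 \left(-7 - 5\right) = -36994 - \left(-77\right) \left(-12\right) = -36994 - 924 = -37918$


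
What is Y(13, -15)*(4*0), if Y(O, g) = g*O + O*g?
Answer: 0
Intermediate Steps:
Y(O, g) = 2*O*g (Y(O, g) = O*g + O*g = 2*O*g)
Y(13, -15)*(4*0) = (2*13*(-15))*(4*0) = -390*0 = 0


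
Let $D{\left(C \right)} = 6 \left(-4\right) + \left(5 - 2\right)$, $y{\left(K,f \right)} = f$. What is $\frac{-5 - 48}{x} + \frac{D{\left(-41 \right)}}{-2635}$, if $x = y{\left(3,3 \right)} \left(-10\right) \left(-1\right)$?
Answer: $- \frac{5561}{3162} \approx -1.7587$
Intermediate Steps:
$x = 30$ ($x = 3 \left(-10\right) \left(-1\right) = \left(-30\right) \left(-1\right) = 30$)
$D{\left(C \right)} = -21$ ($D{\left(C \right)} = -24 + 3 = -21$)
$\frac{-5 - 48}{x} + \frac{D{\left(-41 \right)}}{-2635} = \frac{-5 - 48}{30} - \frac{21}{-2635} = \left(-5 - 48\right) \frac{1}{30} - - \frac{21}{2635} = \left(-53\right) \frac{1}{30} + \frac{21}{2635} = - \frac{53}{30} + \frac{21}{2635} = - \frac{5561}{3162}$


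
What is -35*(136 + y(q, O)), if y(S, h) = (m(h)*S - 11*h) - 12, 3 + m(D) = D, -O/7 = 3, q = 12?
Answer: -2345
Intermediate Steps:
O = -21 (O = -7*3 = -21)
m(D) = -3 + D
y(S, h) = -12 - 11*h + S*(-3 + h) (y(S, h) = ((-3 + h)*S - 11*h) - 12 = (S*(-3 + h) - 11*h) - 12 = (-11*h + S*(-3 + h)) - 12 = -12 - 11*h + S*(-3 + h))
-35*(136 + y(q, O)) = -35*(136 + (-12 - 11*(-21) + 12*(-3 - 21))) = -35*(136 + (-12 + 231 + 12*(-24))) = -35*(136 + (-12 + 231 - 288)) = -35*(136 - 69) = -35*67 = -2345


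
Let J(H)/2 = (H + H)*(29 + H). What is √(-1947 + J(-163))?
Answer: √85421 ≈ 292.27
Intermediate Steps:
J(H) = 4*H*(29 + H) (J(H) = 2*((H + H)*(29 + H)) = 2*((2*H)*(29 + H)) = 2*(2*H*(29 + H)) = 4*H*(29 + H))
√(-1947 + J(-163)) = √(-1947 + 4*(-163)*(29 - 163)) = √(-1947 + 4*(-163)*(-134)) = √(-1947 + 87368) = √85421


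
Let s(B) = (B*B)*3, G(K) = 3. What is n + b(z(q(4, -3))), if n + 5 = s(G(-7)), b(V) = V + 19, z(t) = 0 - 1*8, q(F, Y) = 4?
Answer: 33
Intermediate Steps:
z(t) = -8 (z(t) = 0 - 8 = -8)
s(B) = 3*B**2 (s(B) = B**2*3 = 3*B**2)
b(V) = 19 + V
n = 22 (n = -5 + 3*3**2 = -5 + 3*9 = -5 + 27 = 22)
n + b(z(q(4, -3))) = 22 + (19 - 8) = 22 + 11 = 33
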